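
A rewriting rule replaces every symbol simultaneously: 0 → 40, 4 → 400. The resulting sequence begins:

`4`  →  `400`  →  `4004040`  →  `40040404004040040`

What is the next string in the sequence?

Applying the rule to each of the 17 symbols of 40040404004040040 gives the pieces 400 40 40 400 40 400 40 400 40 40 400 40 400 40 40 400 40, which concatenate to the answer.

40040404004040040400404040040400404040040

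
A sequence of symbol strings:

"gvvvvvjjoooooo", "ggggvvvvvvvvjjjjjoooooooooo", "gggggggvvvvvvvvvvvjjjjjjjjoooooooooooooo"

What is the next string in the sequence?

The n-th term is 3n-2 g's then 3n+2 v's then 3n-1 j's then 4n+2 o's (n = 1, 2, …).
Setting n = 4 gives 10, 14, 11, 18 characters in each block.

ggggggggggvvvvvvvvvvvvvvjjjjjjjjjjjoooooooooooooooooo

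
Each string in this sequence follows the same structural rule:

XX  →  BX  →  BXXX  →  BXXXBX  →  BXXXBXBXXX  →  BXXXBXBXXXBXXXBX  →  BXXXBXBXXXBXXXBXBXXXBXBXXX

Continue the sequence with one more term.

This is a Fibonacci-style word recurrence s(k) = s(k−1)·s(k−2): e.g. BX·XX = BXXX.
Continuing: BXXXBXBXXXBXXXBXBXXXBXBXXX · BXXXBXBXXXBXXXBX gives term 8.

BXXXBXBXXXBXXXBXBXXXBXBXXXBXXXBXBXXXBXXXBX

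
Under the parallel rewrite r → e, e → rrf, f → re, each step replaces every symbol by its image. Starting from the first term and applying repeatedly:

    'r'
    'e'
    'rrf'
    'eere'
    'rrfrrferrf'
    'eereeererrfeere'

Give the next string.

Replace each of the 15 characters of eereeererrfeere in place — rrf rrf e rrf rrf rrf e rrf e e re rrf rrf e rrf — and concatenate.

rrfrrferrfrrfrrferrfeererrfrrferrf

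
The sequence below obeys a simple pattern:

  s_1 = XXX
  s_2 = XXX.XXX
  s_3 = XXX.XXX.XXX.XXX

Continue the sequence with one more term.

Each string is two copies of the previous one joined by '.'.
So the next term is two copies of XXX.XXX.XXX.XXX with '.' between the halves.

XXX.XXX.XXX.XXX.XXX.XXX.XXX.XXX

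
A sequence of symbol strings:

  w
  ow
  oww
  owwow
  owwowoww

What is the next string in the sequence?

owwowowwowwow

From term 3 onward, concatenate the last term with the second-to-last: ow·w = oww, oww·ow = owwow, …
The next term joins owwowoww and owwow.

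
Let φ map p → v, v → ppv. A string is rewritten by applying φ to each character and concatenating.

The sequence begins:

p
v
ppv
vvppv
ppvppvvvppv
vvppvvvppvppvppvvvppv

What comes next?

Rewriting the 21 symbols of vvppvvvppvppvppvvvppv one by one yields ppv ppv v v ppv ppv ppv v v ppv v v ppv v v ppv ppv ppv v v ppv; concatenated:

ppvppvvvppvppvppvvvppvvvppvvvppvppvppvvvppv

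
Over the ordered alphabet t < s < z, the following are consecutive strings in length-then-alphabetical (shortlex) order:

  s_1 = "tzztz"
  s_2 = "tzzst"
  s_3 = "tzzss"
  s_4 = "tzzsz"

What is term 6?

tzzzs

Advancing 2 positions from tzzsz through tzzsz → tzzzt reaches term 6.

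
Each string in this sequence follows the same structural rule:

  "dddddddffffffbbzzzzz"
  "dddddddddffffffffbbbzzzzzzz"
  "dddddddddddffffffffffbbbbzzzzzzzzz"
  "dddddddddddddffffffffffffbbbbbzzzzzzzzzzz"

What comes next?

Each string has the form d^{2n+3} f^{2n+2} b^{n} z^{2n+1}, where the shown terms are n = 2, 3, 4, 5.
At n = 6 the blocks have lengths 15, 14, 6, 13.

dddddddddddddddffffffffffffffbbbbbbzzzzzzzzzzzzz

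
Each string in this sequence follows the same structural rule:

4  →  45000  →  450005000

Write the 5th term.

The strings grow by a fixed suffix 5000 each time.
From 450005000, 2 further steps: 450005000 → 4500050005000 → (answer).

45000500050005000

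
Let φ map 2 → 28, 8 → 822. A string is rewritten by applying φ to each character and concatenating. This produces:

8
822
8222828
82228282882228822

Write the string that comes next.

82228282882228822288228222828288228222828

Replace each of the 17 characters of 82228282882228822 in place — 822 28 28 28 822 28 822 28 822 822 28 28 28 822 822 28 28 — and concatenate.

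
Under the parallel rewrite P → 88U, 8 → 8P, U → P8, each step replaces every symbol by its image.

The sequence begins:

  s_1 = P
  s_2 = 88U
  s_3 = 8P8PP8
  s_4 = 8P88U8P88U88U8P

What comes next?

Replace each of the 15 characters of 8P88U8P88U88U8P in place — 8P 88U 8P 8P P8 8P 88U 8P 8P P8 8P 8P P8 8P 88U — and concatenate.

8P88U8P8PP88P88U8P8PP88P8PP88P88U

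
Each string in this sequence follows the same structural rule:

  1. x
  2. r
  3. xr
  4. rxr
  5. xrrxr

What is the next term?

This is a Fibonacci-style word recurrence s(k) = s(k−2)·s(k−1): e.g. x·r = xr.
Continuing: rxr · xrrxr gives term 6.

rxrxrrxr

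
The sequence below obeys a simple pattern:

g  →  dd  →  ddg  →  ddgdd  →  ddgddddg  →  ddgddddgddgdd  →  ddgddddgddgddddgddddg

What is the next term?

ddgddddgddgddddgddddgddgddddgddgdd

This is a Fibonacci-style word recurrence s(k) = s(k−1)·s(k−2): e.g. dd·g = ddg.
Continuing: ddgddddgddgddddgddddg · ddgddddgddgdd gives term 8.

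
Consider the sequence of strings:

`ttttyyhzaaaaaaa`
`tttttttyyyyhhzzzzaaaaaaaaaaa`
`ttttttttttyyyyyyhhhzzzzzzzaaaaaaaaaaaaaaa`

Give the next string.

Each string has the form t^{3n+1} y^{2n} h^{n} z^{3n-2} a^{4n+3} (n = 1, 2, …).
For the next term, n = 4, so the run lengths are 13, 8, 4, 10, 19.

tttttttttttttyyyyyyyyhhhhzzzzzzzzzzaaaaaaaaaaaaaaaaaaa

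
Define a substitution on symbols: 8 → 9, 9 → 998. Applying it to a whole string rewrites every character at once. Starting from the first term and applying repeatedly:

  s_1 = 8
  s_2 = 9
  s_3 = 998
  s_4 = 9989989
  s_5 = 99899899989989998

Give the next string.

Applying the rule to each of the 17 symbols of 99899899989989998 gives the pieces 998 998 9 998 998 9 998 998 998 9 998 998 9 998 998 998 9, which concatenate to the answer.

99899899989989998998998999899899989989989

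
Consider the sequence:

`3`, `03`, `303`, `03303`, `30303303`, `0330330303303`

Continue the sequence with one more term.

From term 3 onward, concatenate the second-to-last term with the last: 3·03 = 303, 03·303 = 03303, …
So term 7 is 30303303·0330330303303.

303033030330330303303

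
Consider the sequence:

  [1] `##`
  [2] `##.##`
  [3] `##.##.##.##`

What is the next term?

s(k+1) = s(k)·.·s(k) — each term doubles the last with '.' between the halves.
Doubling ##.##.##.## with '.' between the halves:

##.##.##.##.##.##.##.##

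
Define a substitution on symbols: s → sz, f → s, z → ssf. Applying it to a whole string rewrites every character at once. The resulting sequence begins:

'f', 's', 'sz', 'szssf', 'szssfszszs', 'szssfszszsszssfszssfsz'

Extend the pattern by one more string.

Rewriting the 22 symbols of szssfszszsszssfszssfsz one by one yields sz ssf sz sz s sz ssf sz ssf sz sz ssf sz sz s sz ssf sz sz s sz ssf; concatenated:

szssfszszsszssfszssfszszssfszszsszssfszszsszssf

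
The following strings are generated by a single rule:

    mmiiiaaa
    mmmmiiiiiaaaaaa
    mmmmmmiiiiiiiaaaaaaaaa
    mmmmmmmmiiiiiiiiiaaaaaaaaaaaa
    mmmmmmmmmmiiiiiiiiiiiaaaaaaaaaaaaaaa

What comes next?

Reading off run lengths: m runs 2, 4, 6, 8, 10; i runs 3, 5, 7, 9, 11; a runs 3, 6, 9, 12, 15 — each is linear in n (n = 1, 2, …).
For the next term, n = 6, so the run lengths are 12, 13, 18.

mmmmmmmmmmmmiiiiiiiiiiiiiaaaaaaaaaaaaaaaaaa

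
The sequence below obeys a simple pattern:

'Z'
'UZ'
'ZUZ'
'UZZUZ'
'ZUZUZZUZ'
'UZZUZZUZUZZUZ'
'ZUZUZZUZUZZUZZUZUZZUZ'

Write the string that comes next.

UZZUZZUZUZZUZZUZUZZUZUZZUZZUZUZZUZ

Each term (from the third on) is the two preceding terms concatenated in order: term 3 = Z·UZ = ZUZ.
Continuing: UZZUZZUZUZZUZ · ZUZUZZUZUZZUZZUZUZZUZ gives term 8.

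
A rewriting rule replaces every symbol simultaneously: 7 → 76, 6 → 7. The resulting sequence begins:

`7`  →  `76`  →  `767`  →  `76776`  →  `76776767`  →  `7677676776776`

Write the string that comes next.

φ(7677676776776) expands symbol-by-symbol to 76 7 76 76 7 76 7 76 76 7 76 76 7; joining the 13 pieces gives the next term.

767767677677676776767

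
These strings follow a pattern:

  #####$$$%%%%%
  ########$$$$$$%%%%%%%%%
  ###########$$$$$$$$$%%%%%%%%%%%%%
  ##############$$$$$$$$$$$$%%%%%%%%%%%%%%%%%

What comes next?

Reading off run lengths: # runs 5, 8, 11, 14; $ runs 3, 6, 9, 12; % runs 5, 9, 13, 17 — each is linear in n (n = 1, 2, …).
For the next term, n = 5, so the run lengths are 17, 15, 21.

#################$$$$$$$$$$$$$$$%%%%%%%%%%%%%%%%%%%%%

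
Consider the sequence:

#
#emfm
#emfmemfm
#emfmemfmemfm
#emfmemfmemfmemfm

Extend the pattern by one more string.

Every step adds emfm to the end: s(k+1) = s(k)·emfm.
Applying this once more to #emfmemfmemfmemfm:

#emfmemfmemfmemfmemfm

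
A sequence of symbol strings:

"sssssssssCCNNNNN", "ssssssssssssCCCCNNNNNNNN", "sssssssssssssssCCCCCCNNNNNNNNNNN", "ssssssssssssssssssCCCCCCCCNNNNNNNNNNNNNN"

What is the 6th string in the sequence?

The n-th term is 3n+3 s's then 2n-2 C's then 3n-1 N's, where the shown terms are n = 2, 3, 4, 5.
Setting n = 7 gives 24, 12, 20 characters in each block.

ssssssssssssssssssssssssCCCCCCCCCCCCNNNNNNNNNNNNNNNNNNNN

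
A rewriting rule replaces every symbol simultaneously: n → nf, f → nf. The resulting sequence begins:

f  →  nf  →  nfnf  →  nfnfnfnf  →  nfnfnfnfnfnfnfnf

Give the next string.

Rewriting the 16 symbols of nfnfnfnfnfnfnfnf one by one yields nf nf nf nf nf nf nf nf nf nf nf nf nf nf nf nf; concatenated:

nfnfnfnfnfnfnfnfnfnfnfnfnfnfnfnf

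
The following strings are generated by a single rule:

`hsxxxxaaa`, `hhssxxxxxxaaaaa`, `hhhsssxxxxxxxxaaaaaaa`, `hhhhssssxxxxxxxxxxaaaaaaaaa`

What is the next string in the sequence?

The n-th term is n h's then n s's then 2n+2 x's then 2n+1 a's (n = 1, 2, …).
At n = 5 the blocks have lengths 5, 5, 12, 11.

hhhhhsssssxxxxxxxxxxxxaaaaaaaaaaa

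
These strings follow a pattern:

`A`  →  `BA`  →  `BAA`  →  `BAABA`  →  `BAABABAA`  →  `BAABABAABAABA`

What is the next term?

BAABABAABAABABAABABAA

From term 3 onward, concatenate the last term with the second-to-last: BA·A = BAA, BAA·BA = BAABA, …
The next term joins BAABABAABAABA and BAABABAA.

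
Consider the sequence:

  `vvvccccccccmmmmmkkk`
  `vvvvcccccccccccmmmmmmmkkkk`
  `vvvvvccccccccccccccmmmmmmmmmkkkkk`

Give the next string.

vvvvvvcccccccccccccccccmmmmmmmmmmmkkkkkk

Each string has the form v^{n+1} c^{3n+2} m^{2n+1} k^{n+1}, where the shown terms are n = 2, 3, 4.
At n = 5 the blocks have lengths 6, 17, 11, 6.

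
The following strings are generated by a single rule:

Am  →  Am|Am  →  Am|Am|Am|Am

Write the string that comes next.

Every step duplicates the string with '|' between the halves.
Doubling Am|Am|Am|Am with '|' between the halves:

Am|Am|Am|Am|Am|Am|Am|Am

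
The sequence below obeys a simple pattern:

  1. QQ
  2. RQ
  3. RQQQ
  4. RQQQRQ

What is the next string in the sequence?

RQQQRQRQQQ

This is a Fibonacci-style word recurrence s(k) = s(k−1)·s(k−2): e.g. RQ·QQ = RQQQ.
The next term joins RQQQRQ and RQQQ.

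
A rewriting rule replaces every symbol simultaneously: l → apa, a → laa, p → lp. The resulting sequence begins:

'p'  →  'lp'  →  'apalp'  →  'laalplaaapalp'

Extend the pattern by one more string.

apalaalaaapalpapalaalaalaalplaaapalp

Applying the rule to each of the 13 symbols of laalplaaapalp gives the pieces apa laa laa apa lp apa laa laa laa lp laa apa lp, which concatenate to the answer.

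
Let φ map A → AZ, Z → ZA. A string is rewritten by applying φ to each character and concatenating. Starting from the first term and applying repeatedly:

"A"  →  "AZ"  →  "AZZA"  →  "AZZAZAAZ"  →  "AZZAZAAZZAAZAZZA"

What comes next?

Rewriting the 16 symbols of AZZAZAAZZAAZAZZA one by one yields AZ ZA ZA AZ ZA AZ AZ ZA ZA AZ AZ ZA AZ ZA ZA AZ; concatenated:

AZZAZAAZZAAZAZZAZAAZAZZAAZZAZAAZ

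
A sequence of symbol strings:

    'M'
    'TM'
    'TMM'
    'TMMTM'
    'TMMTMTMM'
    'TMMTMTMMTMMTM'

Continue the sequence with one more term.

TMMTMTMMTMMTMTMMTMTMM

From term 3 onward, concatenate the last term with the second-to-last: TM·M = TMM, TMM·TM = TMMTM, …
Continuing: TMMTMTMMTMMTM · TMMTMTMM gives term 7.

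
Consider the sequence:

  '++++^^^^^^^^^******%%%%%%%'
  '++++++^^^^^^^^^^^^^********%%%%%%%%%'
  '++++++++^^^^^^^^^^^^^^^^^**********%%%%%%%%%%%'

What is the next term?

++++++++++^^^^^^^^^^^^^^^^^^^^^************%%%%%%%%%%%%%

Reading off run lengths: + runs 4, 6, 8; ^ runs 9, 13, 17; * runs 6, 8, 10; % runs 7, 9, 11 — each is linear in n, where the shown terms are n = 2, 3, 4.
Setting n = 5 gives 10, 21, 12, 13 characters in each block.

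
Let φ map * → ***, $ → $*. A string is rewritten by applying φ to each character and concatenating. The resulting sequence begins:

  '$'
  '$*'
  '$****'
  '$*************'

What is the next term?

Replace each of the 14 characters of $************* in place — $* *** *** *** *** *** *** *** *** *** *** *** *** *** — and concatenate.

$****************************************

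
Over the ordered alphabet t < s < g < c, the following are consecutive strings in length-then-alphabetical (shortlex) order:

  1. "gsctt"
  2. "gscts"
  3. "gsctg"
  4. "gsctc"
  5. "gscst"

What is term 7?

gscsg

Continuing the enumeration 2 steps past gscst: gscst → gscss → (answer).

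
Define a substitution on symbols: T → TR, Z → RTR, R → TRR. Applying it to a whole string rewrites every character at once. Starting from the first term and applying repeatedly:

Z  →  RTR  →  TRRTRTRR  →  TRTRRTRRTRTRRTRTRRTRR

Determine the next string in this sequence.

Applying the rule to each of the 21 symbols of TRTRRTRRTRTRRTRTRRTRR gives the pieces TR TRR TR TRR TRR TR TRR TRR TR TRR TR TRR TRR TR TRR TR TRR TRR TR TRR TRR, which concatenate to the answer.

TRTRRTRTRRTRRTRTRRTRRTRTRRTRTRRTRRTRTRRTRTRRTRRTRTRRTRR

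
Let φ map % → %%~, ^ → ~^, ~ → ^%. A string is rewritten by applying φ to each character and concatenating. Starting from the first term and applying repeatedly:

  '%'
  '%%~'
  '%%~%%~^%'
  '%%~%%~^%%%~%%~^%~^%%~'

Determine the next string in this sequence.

Replace each of the 21 characters of %%~%%~^%%%~%%~^%~^%%~ in place — %%~ %%~ ^% %%~ %%~ ^% ~^ %%~ %%~ %%~ ^% %%~ %%~ ^% ~^ %%~ ^% ~^ %%~ %%~ ^% — and concatenate.

%%~%%~^%%%~%%~^%~^%%~%%~%%~^%%%~%%~^%~^%%~^%~^%%~%%~^%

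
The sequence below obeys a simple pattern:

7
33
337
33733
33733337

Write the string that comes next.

Each term (from the third on) is the previous term followed by the one before it: term 3 = 33·7 = 337.
The next term joins 33733337 and 33733.

3373333733733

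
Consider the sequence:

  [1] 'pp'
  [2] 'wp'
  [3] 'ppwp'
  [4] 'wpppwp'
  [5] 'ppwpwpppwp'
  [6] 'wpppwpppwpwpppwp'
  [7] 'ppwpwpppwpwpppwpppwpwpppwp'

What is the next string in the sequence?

Each term (from the third on) is the two preceding terms concatenated in order: term 3 = pp·wp = ppwp.
Continuing: wpppwpppwpwpppwp · ppwpwpppwpwpppwpppwpwpppwp gives term 8.

wpppwpppwpwpppwpppwpwpppwpwpppwpppwpwpppwp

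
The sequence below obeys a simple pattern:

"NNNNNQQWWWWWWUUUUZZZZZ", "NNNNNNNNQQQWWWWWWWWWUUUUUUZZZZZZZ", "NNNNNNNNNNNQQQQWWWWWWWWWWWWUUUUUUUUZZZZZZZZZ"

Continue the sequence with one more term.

NNNNNNNNNNNNNNQQQQQWWWWWWWWWWWWWWWUUUUUUUUUUZZZZZZZZZZZ

Each string has the form N^{3n-1} Q^{n} W^{3n} U^{2n} Z^{2n+1}, where the shown terms are n = 2, 3, 4.
At n = 5 the blocks have lengths 14, 5, 15, 10, 11.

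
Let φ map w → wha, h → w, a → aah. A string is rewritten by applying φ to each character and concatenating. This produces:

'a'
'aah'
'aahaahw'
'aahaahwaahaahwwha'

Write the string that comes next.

Applying the rule to each of the 17 symbols of aahaahwaahaahwwha gives the pieces aah aah w aah aah w wha aah aah w aah aah w wha wha w aah, which concatenate to the answer.

aahaahwaahaahwwhaaahaahwaahaahwwhawhawaah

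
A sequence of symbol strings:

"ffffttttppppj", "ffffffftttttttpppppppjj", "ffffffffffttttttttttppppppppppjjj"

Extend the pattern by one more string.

Reading off run lengths: f runs 4, 7, 10; t runs 4, 7, 10; p runs 4, 7, 10; j runs 1, 2, 3 — each is linear in n (n = 1, 2, …).
Setting n = 4 gives 13, 13, 13, 4 characters in each block.

ffffffffffffftttttttttttttpppppppppppppjjjj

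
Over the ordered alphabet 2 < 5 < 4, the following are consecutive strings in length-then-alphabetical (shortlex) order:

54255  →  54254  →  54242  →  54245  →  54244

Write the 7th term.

54525

Stepping forward 2 times from 54244: 54244 → 54522, then the target.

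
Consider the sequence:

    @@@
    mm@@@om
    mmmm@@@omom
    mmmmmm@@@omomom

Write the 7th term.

mmmmmmmmmmmm@@@omomomomomom

s(k+1) = mm·s(k)·om, so each term gains mm as a prefix and om as a suffix.
From mmmmmm@@@omomom, 3 further steps: mmmmmm@@@omomom → mmmmmmmm@@@omomomom → mmmmmmmmmm@@@omomomomom → (answer).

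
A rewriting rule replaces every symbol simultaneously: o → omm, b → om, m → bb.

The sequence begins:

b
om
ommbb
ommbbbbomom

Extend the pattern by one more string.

Apply φ to ommbbbbomom symbol by symbol: o→omm, m→bb, m→bb, b→om, b→om, b→om, b→om, o→omm, m→bb, o→omm, m→bb; joined: omm bb bb om om om om omm bb omm bb.

ommbbbbomomomomommbbommbb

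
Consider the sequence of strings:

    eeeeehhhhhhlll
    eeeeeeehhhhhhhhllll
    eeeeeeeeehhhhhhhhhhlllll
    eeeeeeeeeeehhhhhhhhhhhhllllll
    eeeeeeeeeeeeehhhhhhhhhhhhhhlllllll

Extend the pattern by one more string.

eeeeeeeeeeeeeeehhhhhhhhhhhhhhhhllllllll

Term n consists of 2n-1 e's, followed by 2n h's, followed by n l's, where the shown terms are n = 3, 4, 5, 6, 7.
Setting n = 8 gives 15, 16, 8 characters in each block.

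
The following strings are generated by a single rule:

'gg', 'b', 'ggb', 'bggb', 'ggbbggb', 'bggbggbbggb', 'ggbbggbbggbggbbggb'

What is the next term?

This is a Fibonacci-style word recurrence s(k) = s(k−2)·s(k−1): e.g. gg·b = ggb.
Continuing: bggbggbbggb · ggbbggbbggbggbbggb gives term 8.

bggbggbbggbggbbggbbggbggbbggb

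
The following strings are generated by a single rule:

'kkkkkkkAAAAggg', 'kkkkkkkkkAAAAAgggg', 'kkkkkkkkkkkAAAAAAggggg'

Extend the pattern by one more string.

Reading off run lengths: k runs 7, 9, 11; A runs 4, 5, 6; g runs 3, 4, 5 — each is linear in n, where the shown terms are n = 3, 4, 5.
At n = 6 the blocks have lengths 13, 7, 6.

kkkkkkkkkkkkkAAAAAAAgggggg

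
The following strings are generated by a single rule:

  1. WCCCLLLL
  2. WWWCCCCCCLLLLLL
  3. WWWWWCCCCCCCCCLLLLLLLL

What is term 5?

Term n consists of 2n-1 W's, followed by 3n C's, followed by 2n+2 L's (n = 1, 2, …).
Setting n = 5 gives 9, 15, 12 characters in each block.

WWWWWWWWWCCCCCCCCCCCCCCCLLLLLLLLLLLL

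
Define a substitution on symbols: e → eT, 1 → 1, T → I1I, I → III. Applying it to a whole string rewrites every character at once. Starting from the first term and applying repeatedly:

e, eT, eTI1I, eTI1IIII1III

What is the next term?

eTI1IIII1IIIIIIIIIIII1IIIIIIIII

Rewriting each symbol of eTI1IIII1III: e→eT, T→I1I, I→III, 1→1, I→III, I→III, I→III, I→III, 1→1, I→III, I→III, I→III, which concatenates to eT I1I III 1 III III III III 1 III III III.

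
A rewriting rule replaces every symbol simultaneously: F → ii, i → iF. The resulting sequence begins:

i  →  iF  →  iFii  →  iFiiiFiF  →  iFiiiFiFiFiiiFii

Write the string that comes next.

Rewriting the 16 symbols of iFiiiFiFiFiiiFii one by one yields iF ii iF iF iF ii iF ii iF ii iF iF iF ii iF iF; concatenated:

iFiiiFiFiFiiiFiiiFiiiFiFiFiiiFiF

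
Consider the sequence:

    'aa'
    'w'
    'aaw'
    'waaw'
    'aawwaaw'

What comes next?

waawaawwaaw

This is a Fibonacci-style word recurrence s(k) = s(k−2)·s(k−1): e.g. aa·w = aaw.
So term 6 is waaw·aawwaaw.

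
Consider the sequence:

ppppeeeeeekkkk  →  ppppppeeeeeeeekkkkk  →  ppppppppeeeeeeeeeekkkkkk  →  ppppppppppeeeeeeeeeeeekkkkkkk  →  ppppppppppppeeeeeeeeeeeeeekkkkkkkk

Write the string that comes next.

Term n consists of 2n p's, followed by 2n+2 e's, followed by n+2 k's, where the shown terms are n = 2, 3, 4, 5, 6.
Setting n = 7 gives 14, 16, 9 characters in each block.

ppppppppppppppeeeeeeeeeeeeeeeekkkkkkkkk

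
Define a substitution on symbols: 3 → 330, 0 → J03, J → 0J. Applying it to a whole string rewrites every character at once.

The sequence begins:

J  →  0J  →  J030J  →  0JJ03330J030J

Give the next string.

Replace each of the 13 characters of 0JJ03330J030J in place — J03 0J 0J J03 330 330 330 J03 0J J03 330 J03 0J — and concatenate.

J030J0JJ03330330330J030JJ03330J030J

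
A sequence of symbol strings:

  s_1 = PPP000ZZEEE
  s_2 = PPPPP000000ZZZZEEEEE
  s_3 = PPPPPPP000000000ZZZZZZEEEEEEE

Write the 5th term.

The n-th term is 2n+1 P's then 3n 0's then 2n Z's then 2n+1 E's (n = 1, 2, …).
For term 5, n = 5, so the run lengths are 11, 15, 10, 11.

PPPPPPPPPPP000000000000000ZZZZZZZZZZEEEEEEEEEEE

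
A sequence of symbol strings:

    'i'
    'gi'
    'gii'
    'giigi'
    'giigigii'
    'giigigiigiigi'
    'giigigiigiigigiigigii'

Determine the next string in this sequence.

giigigiigiigigiigigiigiigigiigiigi

Each term (from the third on) is the previous term followed by the one before it: term 3 = gi·i = gii.
Continuing: giigigiigiigigiigigii · giigigiigiigi gives term 8.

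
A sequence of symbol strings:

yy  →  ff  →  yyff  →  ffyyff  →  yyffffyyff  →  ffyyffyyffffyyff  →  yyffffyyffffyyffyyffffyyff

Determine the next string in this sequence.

ffyyffyyffffyyffyyffffyyffffyyffyyffffyyff

This is a Fibonacci-style word recurrence s(k) = s(k−2)·s(k−1): e.g. yy·ff = yyff.
Continuing: ffyyffyyffffyyff · yyffffyyffffyyffyyffffyyff gives term 8.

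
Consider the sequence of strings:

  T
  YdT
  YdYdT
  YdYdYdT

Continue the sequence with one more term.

Each term is the previous one with Yd prepended.
So the next term is Yd·YdYdYdT.

YdYdYdYdT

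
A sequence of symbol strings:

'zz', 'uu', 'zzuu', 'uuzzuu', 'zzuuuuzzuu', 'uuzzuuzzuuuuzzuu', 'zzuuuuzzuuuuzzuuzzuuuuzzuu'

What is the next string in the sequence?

Each term (from the third on) is the two preceding terms concatenated in order: term 3 = zz·uu = zzuu.
The next term joins uuzzuuzzuuuuzzuu and zzuuuuzzuuuuzzuuzzuuuuzzuu.

uuzzuuzzuuuuzzuuzzuuuuzzuuuuzzuuzzuuuuzzuu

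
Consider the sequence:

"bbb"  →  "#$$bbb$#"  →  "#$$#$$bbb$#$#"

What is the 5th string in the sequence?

#$$#$$#$$#$$bbb$#$#$#$#

s(k+1) = #$$·s(k)·$#, so each term gains #$$ as a prefix and $# as a suffix.
From #$$#$$bbb$#$#, 2 further steps: #$$#$$bbb$#$# → #$$#$$#$$bbb$#$#$# → (answer).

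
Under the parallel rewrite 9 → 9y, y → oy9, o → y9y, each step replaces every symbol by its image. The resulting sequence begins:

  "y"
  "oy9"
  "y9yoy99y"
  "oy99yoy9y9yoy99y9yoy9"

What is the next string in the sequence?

y9yoy99y9yoy9y9yoy99yoy99yoy9y9yoy99y9yoy99yoy9y9yoy99y

Replace each of the 21 characters of oy99yoy9y9yoy99y9yoy9 in place — y9y oy9 9y 9y oy9 y9y oy9 9y oy9 9y oy9 y9y oy9 9y 9y oy9 9y oy9 y9y oy9 9y — and concatenate.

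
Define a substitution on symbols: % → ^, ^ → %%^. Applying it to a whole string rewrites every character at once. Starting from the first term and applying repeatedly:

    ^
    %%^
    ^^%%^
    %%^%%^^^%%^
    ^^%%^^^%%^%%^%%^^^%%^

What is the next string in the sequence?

Rewriting the 21 symbols of ^^%%^^^%%^%%^%%^^^%%^ one by one yields %%^ %%^ ^ ^ %%^ %%^ %%^ ^ ^ %%^ ^ ^ %%^ ^ ^ %%^ %%^ %%^ ^ ^ %%^; concatenated:

%%^%%^^^%%^%%^%%^^^%%^^^%%^^^%%^%%^%%^^^%%^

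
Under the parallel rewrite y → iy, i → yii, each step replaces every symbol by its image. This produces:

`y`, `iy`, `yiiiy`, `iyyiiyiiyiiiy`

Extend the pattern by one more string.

Rewriting the 13 symbols of iyyiiyiiyiiiy one by one yields yii iy iy yii yii iy yii yii iy yii yii yii iy; concatenated:

yiiiyiyyiiyiiiyyiiyiiiyyiiyiiyiiiy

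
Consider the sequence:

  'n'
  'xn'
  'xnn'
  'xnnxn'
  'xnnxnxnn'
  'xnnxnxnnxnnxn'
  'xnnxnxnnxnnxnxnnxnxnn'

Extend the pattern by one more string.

xnnxnxnnxnnxnxnnxnxnnxnnxnxnnxnnxn

Each term (from the third on) is the previous term followed by the one before it: term 3 = xn·n = xnn.
The next term joins xnnxnxnnxnnxnxnnxnxnn and xnnxnxnnxnnxn.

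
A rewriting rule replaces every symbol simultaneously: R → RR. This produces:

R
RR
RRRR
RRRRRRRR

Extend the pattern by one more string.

Rewriting each symbol of RRRRRRRR: R→RR, R→RR, R→RR, R→RR, R→RR, R→RR, R→RR, R→RR, which concatenates to RR RR RR RR RR RR RR RR.

RRRRRRRRRRRRRRRR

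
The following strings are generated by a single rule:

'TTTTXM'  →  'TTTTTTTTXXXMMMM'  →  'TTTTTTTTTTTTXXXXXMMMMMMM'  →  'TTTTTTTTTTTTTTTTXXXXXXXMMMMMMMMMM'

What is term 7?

TTTTTTTTTTTTTTTTTTTTTTTTTTTTXXXXXXXXXXXXXMMMMMMMMMMMMMMMMMMM

Each string has the form T^{4n} X^{2n-1} M^{3n-2} (n = 1, 2, …).
At n = 7 the blocks have lengths 28, 13, 19.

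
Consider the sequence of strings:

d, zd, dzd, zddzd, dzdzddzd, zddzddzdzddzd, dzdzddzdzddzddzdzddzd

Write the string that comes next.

zddzddzdzddzddzdzddzdzddzddzdzddzd

From term 3 onward, concatenate the second-to-last term with the last: d·zd = dzd, zd·dzd = zddzd, …
The next term joins zddzddzdzddzd and dzdzddzdzddzddzdzddzd.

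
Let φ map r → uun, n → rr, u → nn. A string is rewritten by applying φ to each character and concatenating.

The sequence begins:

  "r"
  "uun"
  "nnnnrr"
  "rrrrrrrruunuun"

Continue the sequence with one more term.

φ(rrrrrrrruunuun) expands symbol-by-symbol to uun uun uun uun uun uun uun uun nn nn rr nn nn rr; joining the 14 pieces gives the next term.

uunuunuunuunuunuunuunuunnnnnrrnnnnrr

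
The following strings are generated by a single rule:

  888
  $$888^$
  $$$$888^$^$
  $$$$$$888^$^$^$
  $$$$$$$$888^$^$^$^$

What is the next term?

Each term wraps the previous one in $$ on the left and ^$ on the right.
Applying this once more to $$$$$$$$888^$^$^$^$:

$$$$$$$$$$888^$^$^$^$^$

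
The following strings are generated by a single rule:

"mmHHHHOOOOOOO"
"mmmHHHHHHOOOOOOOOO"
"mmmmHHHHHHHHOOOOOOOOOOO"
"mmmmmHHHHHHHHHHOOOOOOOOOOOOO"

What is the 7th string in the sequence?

The n-th term is n m's then 2n H's then 2n+3 O's, where the shown terms are n = 2, 3, 4, 5.
Setting n = 8 gives 8, 16, 19 characters in each block.

mmmmmmmmHHHHHHHHHHHHHHHHOOOOOOOOOOOOOOOOOOO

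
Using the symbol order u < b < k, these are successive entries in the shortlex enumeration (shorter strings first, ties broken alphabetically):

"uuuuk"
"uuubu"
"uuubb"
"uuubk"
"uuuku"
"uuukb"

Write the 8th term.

Stepping forward 2 times from uuukb: uuukb → uuukk, then the target.

uubuu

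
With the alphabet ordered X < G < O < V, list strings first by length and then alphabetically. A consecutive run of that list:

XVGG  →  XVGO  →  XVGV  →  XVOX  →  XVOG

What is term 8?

Advancing 3 positions from XVOG through XVOG → XVOO → XVOV reaches term 8.

XVVX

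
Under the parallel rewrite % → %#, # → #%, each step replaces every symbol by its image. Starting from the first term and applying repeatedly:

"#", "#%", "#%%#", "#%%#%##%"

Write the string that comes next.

Expanding #%%#%##%: #→#%, %→%#, %→%#, #→#%, %→%#, #→#%, #→#%, %→%#. Concatenated: #% %# %# #% %# #% #% %#.

#%%#%##%%##%#%%#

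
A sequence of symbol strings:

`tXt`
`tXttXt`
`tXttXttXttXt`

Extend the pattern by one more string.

s(k+1) = s(k)·s(k) — each term doubles the last.
One more doubling of tXttXttXttXt gives the answer.

tXttXttXttXttXttXttXttXt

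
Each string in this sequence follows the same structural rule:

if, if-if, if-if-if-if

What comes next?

s(k+1) = s(k)·-·s(k) — each term doubles the last with '-' between the halves.
Doubling if-if-if-if with '-' between the halves:

if-if-if-if-if-if-if-if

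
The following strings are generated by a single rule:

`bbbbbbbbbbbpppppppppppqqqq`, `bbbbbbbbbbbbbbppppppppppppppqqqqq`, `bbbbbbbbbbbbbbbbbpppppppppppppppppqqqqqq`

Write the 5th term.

The n-th term is 3n+2 b's then 3n+2 p's then n+1 q's, where the shown terms are n = 3, 4, 5.
At n = 7 the blocks have lengths 23, 23, 8.

bbbbbbbbbbbbbbbbbbbbbbbpppppppppppppppppppppppqqqqqqqq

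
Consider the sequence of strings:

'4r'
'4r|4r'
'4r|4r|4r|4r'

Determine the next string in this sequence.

4r|4r|4r|4r|4r|4r|4r|4r

s(k+1) = s(k)·|·s(k) — each term doubles the last with '|' between the halves.
One more doubling of 4r|4r|4r|4r gives the answer.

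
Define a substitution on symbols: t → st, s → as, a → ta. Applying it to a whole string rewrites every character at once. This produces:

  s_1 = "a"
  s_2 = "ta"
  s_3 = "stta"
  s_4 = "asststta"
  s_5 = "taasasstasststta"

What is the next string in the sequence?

Rewriting the 16 symbols of taasasstasststta one by one yields st ta ta as ta as as st ta as as st as st st ta; concatenated:

sttataastaasassttaasasstasststta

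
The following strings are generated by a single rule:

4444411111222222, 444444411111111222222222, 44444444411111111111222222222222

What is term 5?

Reading off run lengths: 4 runs 5, 7, 9; 1 runs 5, 8, 11; 2 runs 6, 9, 12 — each is linear in n (n = 1, 2, …).
At n = 5 the blocks have lengths 13, 17, 18.

444444444444411111111111111111222222222222222222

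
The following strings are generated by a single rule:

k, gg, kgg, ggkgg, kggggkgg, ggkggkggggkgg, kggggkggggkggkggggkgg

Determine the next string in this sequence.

ggkggkggggkggkggggkggggkggkggggkgg

Each term (from the third on) is the two preceding terms concatenated in order: term 3 = k·gg = kgg.
The next term joins ggkggkggggkgg and kggggkggggkggkggggkgg.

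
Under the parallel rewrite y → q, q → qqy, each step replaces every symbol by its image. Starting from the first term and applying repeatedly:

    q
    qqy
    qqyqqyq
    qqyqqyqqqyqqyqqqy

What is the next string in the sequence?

Applying the rule to each of the 17 symbols of qqyqqyqqqyqqyqqqy gives the pieces qqy qqy q qqy qqy q qqy qqy qqy q qqy qqy q qqy qqy qqy q, which concatenate to the answer.

qqyqqyqqqyqqyqqqyqqyqqyqqqyqqyqqqyqqyqqyq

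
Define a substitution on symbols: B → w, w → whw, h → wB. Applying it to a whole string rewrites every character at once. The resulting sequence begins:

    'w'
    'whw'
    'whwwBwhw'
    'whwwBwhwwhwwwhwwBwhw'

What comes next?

Applying the rule to each of the 20 symbols of whwwBwhwwhwwwhwwBwhw gives the pieces whw wB whw whw w whw wB whw whw wB whw whw whw wB whw whw w whw wB whw, which concatenate to the answer.

whwwBwhwwhwwwhwwBwhwwhwwBwhwwhwwhwwBwhwwhwwwhwwBwhw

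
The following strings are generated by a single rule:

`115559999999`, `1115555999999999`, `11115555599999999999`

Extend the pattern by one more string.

111115555559999999999999

The n-th term is n-1 1's then n 5's then 2n+1 9's, where the shown terms are n = 3, 4, 5.
At n = 6 the blocks have lengths 5, 6, 13.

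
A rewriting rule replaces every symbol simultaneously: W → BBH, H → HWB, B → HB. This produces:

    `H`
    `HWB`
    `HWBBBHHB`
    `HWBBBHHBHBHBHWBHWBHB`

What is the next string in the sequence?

Rewriting the 20 symbols of HWBBBHHBHBHBHWBHWBHB one by one yields HWB BBH HB HB HB HWB HWB HB HWB HB HWB HB HWB BBH HB HWB BBH HB HWB HB; concatenated:

HWBBBHHBHBHBHWBHWBHBHWBHBHWBHBHWBBBHHBHWBBBHHBHWBHB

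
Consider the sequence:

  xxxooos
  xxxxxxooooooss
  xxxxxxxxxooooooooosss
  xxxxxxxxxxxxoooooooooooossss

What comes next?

xxxxxxxxxxxxxxxooooooooooooooosssss

Term n consists of 3n x's, followed by 3n o's, followed by n s's (n = 1, 2, …).
At n = 5 the blocks have lengths 15, 15, 5.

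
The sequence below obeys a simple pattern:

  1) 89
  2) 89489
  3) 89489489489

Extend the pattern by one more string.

Each string is two copies of the previous one joined by '4'.
One more doubling of 89489489489 gives the answer.

89489489489489489489489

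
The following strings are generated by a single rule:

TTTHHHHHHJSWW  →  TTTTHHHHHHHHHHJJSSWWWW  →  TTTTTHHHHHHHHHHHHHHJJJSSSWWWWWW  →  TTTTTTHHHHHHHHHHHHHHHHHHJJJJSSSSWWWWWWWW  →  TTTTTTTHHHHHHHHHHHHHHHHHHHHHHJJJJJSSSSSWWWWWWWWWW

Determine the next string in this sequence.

Reading off run lengths: T runs 3, 4, 5, 6, 7; H runs 6, 10, 14, 18, 22; J runs 1, 2, 3, 4, 5; S runs 1, 2, 3, 4, 5; W runs 2, 4, 6, 8, 10 — each is linear in n (n = 1, 2, …).
At n = 6 the blocks have lengths 8, 26, 6, 6, 12.

TTTTTTTTHHHHHHHHHHHHHHHHHHHHHHHHHHJJJJJJSSSSSSWWWWWWWWWWWW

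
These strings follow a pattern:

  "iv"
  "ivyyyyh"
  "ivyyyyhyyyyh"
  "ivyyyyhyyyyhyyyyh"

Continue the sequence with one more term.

ivyyyyhyyyyhyyyyhyyyyh

Each term is the previous one with yyyyh appended.
So the next term is ivyyyyhyyyyhyyyyh·yyyyh.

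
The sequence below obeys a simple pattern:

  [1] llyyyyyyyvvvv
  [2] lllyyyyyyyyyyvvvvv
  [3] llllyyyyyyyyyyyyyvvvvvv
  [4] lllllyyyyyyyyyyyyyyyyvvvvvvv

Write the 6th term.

lllllllyyyyyyyyyyyyyyyyyyyyyyvvvvvvvvv

Reading off run lengths: l runs 2, 3, 4, 5; y runs 7, 10, 13, 16; v runs 4, 5, 6, 7 — each is linear in n, where the shown terms are n = 2, 3, 4, 5.
For term 6, n = 7, so the run lengths are 7, 22, 9.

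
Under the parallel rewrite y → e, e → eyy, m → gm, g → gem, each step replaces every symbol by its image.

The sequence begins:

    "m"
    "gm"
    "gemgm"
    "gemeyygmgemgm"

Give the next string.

Rewriting the 13 symbols of gemeyygmgemgm one by one yields gem eyy gm eyy e e gem gm gem eyy gm gem gm; concatenated:

gemeyygmeyyeegemgmgemeyygmgemgm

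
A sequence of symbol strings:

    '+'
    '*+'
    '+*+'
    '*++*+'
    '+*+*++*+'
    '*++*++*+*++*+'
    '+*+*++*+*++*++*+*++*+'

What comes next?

*++*++*+*++*++*+*++*+*++*++*+*++*+

From term 3 onward, concatenate the second-to-last term with the last: +·*+ = +*+, *+·+*+ = *++*+, …
Continuing: *++*++*+*++*+ · +*+*++*+*++*++*+*++*+ gives term 8.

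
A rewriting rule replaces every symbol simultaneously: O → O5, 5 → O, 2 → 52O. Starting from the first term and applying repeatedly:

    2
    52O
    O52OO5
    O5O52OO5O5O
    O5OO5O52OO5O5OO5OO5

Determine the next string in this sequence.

Rewriting the 19 symbols of O5OO5O52OO5O5OO5OO5 one by one yields O5 O O5 O5 O O5 O 52O O5 O5 O O5 O O5 O5 O O5 O5 O; concatenated:

O5OO5O5OO5O52OO5O5OO5OO5O5OO5O5O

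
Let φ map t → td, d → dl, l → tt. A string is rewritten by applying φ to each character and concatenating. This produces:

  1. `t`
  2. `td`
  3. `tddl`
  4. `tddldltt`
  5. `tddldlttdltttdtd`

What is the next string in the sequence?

tddldlttdltttdtddltttdtdtddltddl

Applying the rule to each of the 16 symbols of tddldlttdltttdtd gives the pieces td dl dl tt dl tt td td dl tt td td td dl td dl, which concatenate to the answer.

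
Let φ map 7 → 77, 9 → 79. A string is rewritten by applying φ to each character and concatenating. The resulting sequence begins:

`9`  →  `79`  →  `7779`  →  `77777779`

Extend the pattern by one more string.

Expanding 77777779: 7→77, 7→77, 7→77, 7→77, 7→77, 7→77, 7→77, 9→79. Concatenated: 77 77 77 77 77 77 77 79.

7777777777777779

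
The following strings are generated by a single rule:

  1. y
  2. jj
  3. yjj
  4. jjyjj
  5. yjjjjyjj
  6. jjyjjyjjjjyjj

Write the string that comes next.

yjjjjyjjjjyjjyjjjjyjj

Each term (from the third on) is the two preceding terms concatenated in order: term 3 = y·jj = yjj.
The next term joins yjjjjyjj and jjyjjyjjjjyjj.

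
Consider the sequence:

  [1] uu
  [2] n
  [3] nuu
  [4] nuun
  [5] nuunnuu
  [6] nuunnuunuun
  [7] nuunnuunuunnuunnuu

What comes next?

This is a Fibonacci-style word recurrence s(k) = s(k−1)·s(k−2): e.g. n·uu = nuu.
Continuing: nuunnuunuunnuunnuu · nuunnuunuun gives term 8.

nuunnuunuunnuunnuunuunnuunuun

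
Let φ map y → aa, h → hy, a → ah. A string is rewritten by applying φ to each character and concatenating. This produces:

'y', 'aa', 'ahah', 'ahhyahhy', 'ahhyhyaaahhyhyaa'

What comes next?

Replace each of the 16 characters of ahhyhyaaahhyhyaa in place — ah hy hy aa hy aa ah ah ah hy hy aa hy aa ah ah — and concatenate.

ahhyhyaahyaaahahahhyhyaahyaaahah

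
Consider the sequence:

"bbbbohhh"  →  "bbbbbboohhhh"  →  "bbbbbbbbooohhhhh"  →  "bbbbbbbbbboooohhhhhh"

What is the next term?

bbbbbbbbbbbbooooohhhhhhh

The n-th term is 2n b's then n-1 o's then n+1 h's, where the shown terms are n = 2, 3, 4, 5.
For the next term, n = 6, so the run lengths are 12, 5, 7.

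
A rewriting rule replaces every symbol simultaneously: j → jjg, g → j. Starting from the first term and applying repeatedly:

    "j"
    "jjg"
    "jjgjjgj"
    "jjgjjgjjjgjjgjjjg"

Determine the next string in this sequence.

jjgjjgjjjgjjgjjjgjjgjjgjjjgjjgjjjgjjgjjgj

φ(jjgjjgjjjgjjgjjjg) expands symbol-by-symbol to jjg jjg j jjg jjg j jjg jjg jjg j jjg jjg j jjg jjg jjg j; joining the 17 pieces gives the next term.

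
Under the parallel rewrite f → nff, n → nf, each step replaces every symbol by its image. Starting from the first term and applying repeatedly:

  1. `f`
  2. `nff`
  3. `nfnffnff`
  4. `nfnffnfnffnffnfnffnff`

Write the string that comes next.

Replace each of the 21 characters of nfnffnfnffnffnfnffnff in place — nf nff nf nff nff nf nff nf nff nff nf nff nff nf nff nf nff nff nf nff nff — and concatenate.

nfnffnfnffnffnfnffnfnffnffnfnffnffnfnffnfnffnffnfnffnff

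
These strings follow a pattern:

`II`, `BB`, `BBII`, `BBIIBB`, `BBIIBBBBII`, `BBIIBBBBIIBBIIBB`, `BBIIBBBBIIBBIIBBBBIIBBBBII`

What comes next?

BBIIBBBBIIBBIIBBBBIIBBBBIIBBIIBBBBIIBBIIBB

From term 3 onward, concatenate the last term with the second-to-last: BB·II = BBII, BBII·BB = BBIIBB, …
The next term joins BBIIBBBBIIBBIIBBBBIIBBBBII and BBIIBBBBIIBBIIBB.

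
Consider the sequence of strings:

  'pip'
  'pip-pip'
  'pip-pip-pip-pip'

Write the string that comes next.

s(k+1) = s(k)·-·s(k) — each term doubles the last with '-' between the halves.
One more doubling of pip-pip-pip-pip gives the answer.

pip-pip-pip-pip-pip-pip-pip-pip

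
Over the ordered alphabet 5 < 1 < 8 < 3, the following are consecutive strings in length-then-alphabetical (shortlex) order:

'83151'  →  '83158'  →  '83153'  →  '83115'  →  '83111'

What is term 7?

Stepping forward 2 times from 83111: 83111 → 83118, then the target.

83113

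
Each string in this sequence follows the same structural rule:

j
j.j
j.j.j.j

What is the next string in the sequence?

j.j.j.j.j.j.j.j

Every step duplicates the string with '.' between the halves.
One more doubling of j.j.j.j gives the answer.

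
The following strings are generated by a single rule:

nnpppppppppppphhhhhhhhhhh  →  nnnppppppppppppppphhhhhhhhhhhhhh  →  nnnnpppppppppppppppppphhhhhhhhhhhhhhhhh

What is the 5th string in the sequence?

Reading off run lengths: n runs 2, 3, 4; p runs 12, 15, 18; h runs 11, 14, 17 — each is linear in n, where the shown terms are n = 3, 4, 5.
Setting n = 7 gives 6, 24, 23 characters in each block.

nnnnnnpppppppppppppppppppppppphhhhhhhhhhhhhhhhhhhhhhh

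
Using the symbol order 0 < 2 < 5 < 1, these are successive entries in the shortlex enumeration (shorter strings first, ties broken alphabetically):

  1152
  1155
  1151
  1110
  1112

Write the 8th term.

Advancing 3 positions from 1112 through 1112 → 1115 → 1111 reaches term 8.

00000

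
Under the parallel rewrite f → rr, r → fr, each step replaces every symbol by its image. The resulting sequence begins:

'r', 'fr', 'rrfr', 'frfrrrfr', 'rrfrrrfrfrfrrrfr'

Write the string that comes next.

φ(rrfrrrfrfrfrrrfr) expands symbol-by-symbol to fr fr rr fr fr fr rr fr rr fr rr fr fr fr rr fr; joining the 16 pieces gives the next term.

frfrrrfrfrfrrrfrrrfrrrfrfrfrrrfr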